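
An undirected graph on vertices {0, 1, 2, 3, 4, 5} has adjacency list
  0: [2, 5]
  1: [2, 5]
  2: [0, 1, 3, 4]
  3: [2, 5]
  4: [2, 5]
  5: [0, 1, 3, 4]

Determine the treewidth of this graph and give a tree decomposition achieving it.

Treewidth 2.
One optimal decomposition is:
Bags: B1 = {0, 2, 5}  B2 = {2, 3, 5}  B3 = {1, 2, 5}  B4 = {2, 4, 5}
Tree: B1–B2, B2–B3, B3–B4

The largest bag has 3 vertices, giving width 2; this decomposition certifies tw(G) ≤ 2. The edges 0–2–3–5–0 form a cycle, so G is not a tree and its treewidth is at least 2. Combining the bounds, tw(G) = 2.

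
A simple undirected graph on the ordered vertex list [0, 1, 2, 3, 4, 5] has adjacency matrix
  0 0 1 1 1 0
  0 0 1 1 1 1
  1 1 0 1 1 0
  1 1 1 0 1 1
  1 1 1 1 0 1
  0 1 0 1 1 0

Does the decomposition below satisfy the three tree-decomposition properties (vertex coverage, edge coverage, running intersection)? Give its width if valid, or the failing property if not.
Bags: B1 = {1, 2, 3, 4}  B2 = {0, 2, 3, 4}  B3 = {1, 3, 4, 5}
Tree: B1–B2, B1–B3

Every vertex of G appears in some bag (union = {0, 1, 2, 3, 4, 5}); every edge is covered by a bag; and for each vertex v the set of bags containing v is connected in the bag tree. The decomposition is therefore valid. The largest bag has 4 vertices, so the width is 3.

Yes; width 3.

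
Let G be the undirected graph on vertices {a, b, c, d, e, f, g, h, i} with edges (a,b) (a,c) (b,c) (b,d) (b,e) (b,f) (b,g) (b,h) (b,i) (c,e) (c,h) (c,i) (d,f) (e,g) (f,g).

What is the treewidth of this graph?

2

A width-2 tree decomposition is:
Bags: B1 = {b, c, e}  B2 = {b, e, g}  B3 = {b, c, h}  B4 = {b, c, i}  B5 = {a, b, c}  B6 = {b, f, g}  B7 = {b, d, f}
Tree: B1–B2, B1–B3, B1–B4, B3–B5, B2–B6, B6–B7
Every bag has size at most 3, so the width is 3 − 1 = 2 and tw(G) ≤ 2. For the lower bound, the 3 vertices {b, d, f} are pairwise adjacent, and any tree decomposition puts a clique entirely inside one bag — forcing width ≥ 2. Hence tw(G) = 2 exactly.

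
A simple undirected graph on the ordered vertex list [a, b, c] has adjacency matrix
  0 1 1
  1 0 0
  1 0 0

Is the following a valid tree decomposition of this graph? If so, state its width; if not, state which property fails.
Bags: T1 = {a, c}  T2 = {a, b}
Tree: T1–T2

Checking the three conditions: (i) the bags cover all of {a, b, c}; (ii) for each edge, some bag contains both endpoints; (iii) the bags containing any fixed vertex form a subtree. All hold, so the decomposition is valid with width 2 − 1 = 1.

Yes; width 1.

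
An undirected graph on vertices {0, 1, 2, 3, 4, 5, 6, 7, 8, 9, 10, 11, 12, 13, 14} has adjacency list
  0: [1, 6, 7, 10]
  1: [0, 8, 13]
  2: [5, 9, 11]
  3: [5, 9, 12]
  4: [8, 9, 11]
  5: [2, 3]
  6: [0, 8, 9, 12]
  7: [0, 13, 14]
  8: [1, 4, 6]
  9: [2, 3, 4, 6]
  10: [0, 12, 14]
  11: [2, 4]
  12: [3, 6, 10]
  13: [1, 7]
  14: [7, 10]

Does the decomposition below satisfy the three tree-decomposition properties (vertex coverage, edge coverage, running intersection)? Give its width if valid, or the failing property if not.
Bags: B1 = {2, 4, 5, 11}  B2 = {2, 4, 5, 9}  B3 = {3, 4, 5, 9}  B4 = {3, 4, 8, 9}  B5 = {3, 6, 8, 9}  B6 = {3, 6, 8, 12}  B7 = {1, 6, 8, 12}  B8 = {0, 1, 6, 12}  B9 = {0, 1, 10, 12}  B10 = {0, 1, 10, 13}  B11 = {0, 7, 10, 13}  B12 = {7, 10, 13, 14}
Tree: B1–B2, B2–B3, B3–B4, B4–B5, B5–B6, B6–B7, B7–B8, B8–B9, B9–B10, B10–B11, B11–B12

Yes; width 3.

Every vertex of G appears in some bag (union = {0, 1, 2, 3, 4, 5, 6, 7, 8, 9, 10, 11, 12, 13, 14}); every edge is covered by a bag; and for each vertex v the set of bags containing v is connected in the bag tree. The decomposition is therefore valid. The largest bag has 4 vertices, so the width is 3.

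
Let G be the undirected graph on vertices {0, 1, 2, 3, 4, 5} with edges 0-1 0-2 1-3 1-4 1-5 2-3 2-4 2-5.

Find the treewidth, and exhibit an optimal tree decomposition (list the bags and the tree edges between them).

Treewidth 2.
Bags: B1 = {1, 2, 5}  B2 = {0, 1, 2}  B3 = {1, 2, 4}  B4 = {1, 2, 3}
Tree: B1–B2, B2–B3, B3–B4

Every bag has size at most 3, so the width is 3 − 1 = 2 and tw(G) ≤ 2. For the lower bound, G contains the cycle 5–2–0–1–5, so G is not a forest; only forests have treewidth ≤ 1, hence tw(G) ≥ 2. Therefore the treewidth is 2.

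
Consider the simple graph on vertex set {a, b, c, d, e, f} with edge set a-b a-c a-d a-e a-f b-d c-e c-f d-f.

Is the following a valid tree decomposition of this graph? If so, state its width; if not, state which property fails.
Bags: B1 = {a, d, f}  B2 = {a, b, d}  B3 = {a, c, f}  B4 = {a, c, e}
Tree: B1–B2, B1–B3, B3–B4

Yes; width 2.

Vertex coverage: the bags together contain {a, b, c, d, e, f}, the full vertex set. Edge coverage: each edge of G has both endpoints in at least one bag. Running intersection: for every vertex, the bags containing it form a connected subtree. All three properties hold, so this is a valid tree decomposition of width max|bag| − 1 = 2, and hence tw(G) ≤ 2.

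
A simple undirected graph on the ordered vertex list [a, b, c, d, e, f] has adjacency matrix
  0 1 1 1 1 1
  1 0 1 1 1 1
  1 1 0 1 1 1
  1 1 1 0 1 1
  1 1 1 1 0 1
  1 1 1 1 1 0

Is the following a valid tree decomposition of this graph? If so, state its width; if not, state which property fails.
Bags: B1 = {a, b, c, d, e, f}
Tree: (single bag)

Vertex coverage: the bags together contain {a, b, c, d, e, f}, the full vertex set. Edge coverage: each edge of G has both endpoints in at least one bag. Running intersection: for every vertex, the bags containing it form a connected subtree. All three properties hold, so this is a valid tree decomposition of width max|bag| − 1 = 5, and hence tw(G) ≤ 5.

Yes; width 5.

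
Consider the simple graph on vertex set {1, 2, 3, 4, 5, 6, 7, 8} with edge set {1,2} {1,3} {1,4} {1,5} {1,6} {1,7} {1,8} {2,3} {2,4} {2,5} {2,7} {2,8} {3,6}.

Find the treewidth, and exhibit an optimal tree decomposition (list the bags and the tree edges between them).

The largest bag has 3 vertices, giving width 2; this decomposition certifies tw(G) ≤ 2. For the lower bound, the 3 vertices {1, 2, 3} are pairwise adjacent, and any tree decomposition puts a clique entirely inside one bag — forcing width ≥ 2. Combining the bounds, tw(G) = 2.

Treewidth 2.
One such decomposition:
Bags: B1 = {1, 2, 7}  B2 = {1, 2, 3}  B3 = {1, 2, 8}  B4 = {1, 2, 4}  B5 = {1, 2, 5}  B6 = {1, 3, 6}
Tree: B1–B2, B2–B3, B2–B4, B1–B5, B2–B6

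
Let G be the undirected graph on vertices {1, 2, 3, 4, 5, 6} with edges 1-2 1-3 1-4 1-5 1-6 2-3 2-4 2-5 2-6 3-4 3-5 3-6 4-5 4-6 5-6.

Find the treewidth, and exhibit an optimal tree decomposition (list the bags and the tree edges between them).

A single bag containing all 6 vertices is trivially a valid decomposition of width 5. Conversely, {1, 2, 3, 4, 5, 6} is a clique of size 6, and the vertices of any clique must share a bag in every tree decomposition; so some bag has ≥ 6 vertices and tw(G) ≥ 5. The upper and lower bounds meet at 5, so that is the treewidth.

Treewidth 5.
Bags: B1 = {1, 2, 3, 4, 5, 6}
Tree: (single bag)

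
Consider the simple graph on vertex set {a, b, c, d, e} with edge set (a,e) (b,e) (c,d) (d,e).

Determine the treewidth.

A width-1 tree decomposition is:
Bags: B1 = {a, e}  B2 = {d, e}  B3 = {c, d}  B4 = {b, e}
Tree: B1–B2, B2–B3, B2–B4
Every bag has size at most 2, so the width is 2 − 1 = 1 and tw(G) ≤ 1. Since G has at least one edge (e.g. a–e), it is not an edgeless graph, so tw(G) ≥ 1. Hence tw(G) = 1 exactly.

1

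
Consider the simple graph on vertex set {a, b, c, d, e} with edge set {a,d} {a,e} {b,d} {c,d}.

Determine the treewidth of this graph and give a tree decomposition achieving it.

Treewidth 1.
Bags: B1 = {a, e}  B2 = {a, d}  B3 = {b, d}  B4 = {c, d}
Tree: B1–B2, B2–B3, B2–B4

The largest bag has 2 vertices, giving width 1; this decomposition certifies tw(G) ≤ 1. Since G has at least one edge (e.g. e–a), it is not an edgeless graph, so tw(G) ≥ 1. The upper and lower bounds meet at 1, so that is the treewidth.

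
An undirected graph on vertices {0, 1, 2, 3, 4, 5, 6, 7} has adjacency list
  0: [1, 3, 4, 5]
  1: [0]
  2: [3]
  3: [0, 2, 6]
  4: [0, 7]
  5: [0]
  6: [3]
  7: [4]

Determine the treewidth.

A width-1 tree decomposition is:
Bags: B1 = {3, 6}  B2 = {0, 3}  B3 = {0, 4}  B4 = {0, 1}  B5 = {2, 3}  B6 = {4, 7}  B7 = {0, 5}
Tree: B1–B2, B2–B3, B2–B4, B1–B5, B3–B6, B3–B7
Each bag holds 2 vertices, so the decomposition has width 1, which upper-bounds the treewidth. Since G has at least one edge (e.g. 3–6), it is not an edgeless graph, so tw(G) ≥ 1. Therefore the treewidth is 1.

1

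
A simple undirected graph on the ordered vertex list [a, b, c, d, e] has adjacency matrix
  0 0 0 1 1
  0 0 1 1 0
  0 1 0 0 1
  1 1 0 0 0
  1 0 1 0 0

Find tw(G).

A width-2 tree decomposition is:
Bags: B1 = {b, c, e}  B2 = {b, d, e}  B3 = {a, d, e}
Tree: B1–B2, B2–B3
The largest bag has 3 vertices, giving width 2; this decomposition certifies tw(G) ≤ 2. For the lower bound, G contains the cycle e–c–b–d–a–e, so G is not a forest; only forests have treewidth ≤ 1, hence tw(G) ≥ 2. Combining the bounds, tw(G) = 2.

2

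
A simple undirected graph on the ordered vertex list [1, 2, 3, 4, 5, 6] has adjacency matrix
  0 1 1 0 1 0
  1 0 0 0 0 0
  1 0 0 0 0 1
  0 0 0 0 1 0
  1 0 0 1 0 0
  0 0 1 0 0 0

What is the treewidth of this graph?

A width-1 tree decomposition is:
Bags: B1 = {1, 5}  B2 = {1, 3}  B3 = {4, 5}  B4 = {3, 6}  B5 = {1, 2}
Tree: B1–B2, B1–B3, B2–B4, B2–B5
Every bag has size at most 2, so the width is 2 − 1 = 1 and tw(G) ≤ 1. Since G has at least one edge (e.g. 1–5), it is not an edgeless graph, so tw(G) ≥ 1. Combining the bounds, tw(G) = 1.

1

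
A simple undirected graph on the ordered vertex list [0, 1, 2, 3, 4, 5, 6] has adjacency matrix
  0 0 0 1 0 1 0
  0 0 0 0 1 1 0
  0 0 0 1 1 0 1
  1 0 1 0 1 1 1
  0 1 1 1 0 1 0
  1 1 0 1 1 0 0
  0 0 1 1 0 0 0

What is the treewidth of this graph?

A width-2 tree decomposition is:
Bags: B1 = {3, 4, 5}  B2 = {2, 3, 4}  B3 = {1, 4, 5}  B4 = {2, 3, 6}  B5 = {0, 3, 5}
Tree: B1–B2, B1–B3, B2–B4, B1–B5
The largest bag has 3 vertices, giving width 2; this decomposition certifies tw(G) ≤ 2. For the lower bound, the 3 vertices {1, 4, 5} are pairwise adjacent, and any tree decomposition puts a clique entirely inside one bag — forcing width ≥ 2. Therefore the treewidth is 2.

2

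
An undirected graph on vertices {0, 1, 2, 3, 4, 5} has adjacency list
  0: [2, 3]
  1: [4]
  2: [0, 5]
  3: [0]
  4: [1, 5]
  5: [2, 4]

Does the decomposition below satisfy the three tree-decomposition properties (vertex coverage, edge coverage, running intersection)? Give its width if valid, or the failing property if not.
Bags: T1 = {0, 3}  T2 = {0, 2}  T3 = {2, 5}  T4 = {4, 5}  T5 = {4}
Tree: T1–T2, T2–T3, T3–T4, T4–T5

A tree decomposition must satisfy three properties: every vertex lies in some bag; for every edge, both endpoints lie together in some bag; and for every vertex, the bags containing it form a connected subtree. Here vertex 1 appears in no bag, so the decomposition is invalid.

No — vertex 1 appears in no bag.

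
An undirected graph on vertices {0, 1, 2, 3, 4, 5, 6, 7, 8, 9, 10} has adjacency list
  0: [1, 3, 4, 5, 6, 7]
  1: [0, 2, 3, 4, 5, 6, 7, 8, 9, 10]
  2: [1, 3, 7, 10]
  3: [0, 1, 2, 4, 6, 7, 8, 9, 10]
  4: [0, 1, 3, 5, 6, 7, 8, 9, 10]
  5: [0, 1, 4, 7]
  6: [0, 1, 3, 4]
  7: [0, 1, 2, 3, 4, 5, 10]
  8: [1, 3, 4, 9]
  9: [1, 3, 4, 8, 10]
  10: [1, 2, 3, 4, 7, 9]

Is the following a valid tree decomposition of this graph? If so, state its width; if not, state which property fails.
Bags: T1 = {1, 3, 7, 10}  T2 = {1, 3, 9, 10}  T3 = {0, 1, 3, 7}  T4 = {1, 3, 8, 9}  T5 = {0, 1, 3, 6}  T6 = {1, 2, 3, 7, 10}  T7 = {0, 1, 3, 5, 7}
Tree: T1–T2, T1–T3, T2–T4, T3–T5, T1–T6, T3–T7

A tree decomposition must satisfy three properties: every vertex lies in some bag; for every edge, both endpoints lie together in some bag; and for every vertex, the bags containing it form a connected subtree. Here vertex 4 appears in no bag, so the decomposition is invalid.

No — vertex 4 appears in no bag.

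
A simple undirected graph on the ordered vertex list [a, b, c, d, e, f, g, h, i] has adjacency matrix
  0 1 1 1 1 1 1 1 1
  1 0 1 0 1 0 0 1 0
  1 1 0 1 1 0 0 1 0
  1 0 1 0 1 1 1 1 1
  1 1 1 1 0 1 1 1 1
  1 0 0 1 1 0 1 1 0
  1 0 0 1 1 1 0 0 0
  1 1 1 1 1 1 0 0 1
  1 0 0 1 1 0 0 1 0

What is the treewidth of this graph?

4

A width-4 tree decomposition is:
Bags: B1 = {a, d, e, f, h}  B2 = {a, c, d, e, h}  B3 = {a, d, e, h, i}  B4 = {a, d, e, f, g}  B5 = {a, b, c, e, h}
Tree: B1–B2, B2–B3, B1–B4, B2–B5
Each bag holds 5 vertices, so the decomposition has width 4, which upper-bounds the treewidth. On the other hand G contains the 5-clique {a, d, e, f, g}. A clique must lie in a single bag of any decomposition, so no decomposition can have width below 4. The upper and lower bounds meet at 4, so that is the treewidth.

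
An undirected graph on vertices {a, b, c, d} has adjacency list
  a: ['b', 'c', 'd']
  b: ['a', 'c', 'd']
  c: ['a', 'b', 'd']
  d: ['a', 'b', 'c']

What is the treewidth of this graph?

3

A width-3 tree decomposition is:
Bags: B1 = {a, b, c, d}
Tree: (single bag)
With just one bag of size 4, the width is 4 − 1 = 3, so tw(G) ≤ 3. On the other hand G contains the 4-clique {a, b, c, d}. A clique must lie in a single bag of any decomposition, so no decomposition can have width below 3. Therefore the treewidth is 3.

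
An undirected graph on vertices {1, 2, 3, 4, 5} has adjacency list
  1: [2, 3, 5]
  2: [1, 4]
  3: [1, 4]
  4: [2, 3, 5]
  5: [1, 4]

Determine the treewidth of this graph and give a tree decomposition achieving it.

Treewidth 2.
Bags: B1 = {1, 3, 4}  B2 = {1, 2, 4}  B3 = {1, 4, 5}
Tree: B1–B2, B2–B3

Each bag holds 3 vertices, so the decomposition has width 2, which upper-bounds the treewidth. The edges 4–3–1–2–4 form a cycle, so G is not a tree and its treewidth is at least 2. Therefore the treewidth is 2.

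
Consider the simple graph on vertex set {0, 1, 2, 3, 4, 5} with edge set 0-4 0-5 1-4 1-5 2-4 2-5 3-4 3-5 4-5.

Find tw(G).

2

A width-2 tree decomposition is:
Bags: B1 = {1, 4, 5}  B2 = {2, 4, 5}  B3 = {3, 4, 5}  B4 = {0, 4, 5}
Tree: B1–B2, B2–B3, B2–B4
The largest bag has 3 vertices, giving width 2; this decomposition certifies tw(G) ≤ 2. For the lower bound, the 3 vertices {0, 4, 5} are pairwise adjacent, and any tree decomposition puts a clique entirely inside one bag — forcing width ≥ 2. Hence tw(G) = 2 exactly.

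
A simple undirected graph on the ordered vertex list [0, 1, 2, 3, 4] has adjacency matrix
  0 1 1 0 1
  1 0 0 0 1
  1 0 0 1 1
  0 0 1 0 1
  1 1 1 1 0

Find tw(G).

A width-2 tree decomposition is:
Bags: B1 = {2, 3, 4}  B2 = {0, 2, 4}  B3 = {0, 1, 4}
Tree: B1–B2, B2–B3
Every bag has size at most 3, so the width is 3 − 1 = 2 and tw(G) ≤ 2. Conversely, {0, 1, 4} is a clique of size 3, and the vertices of any clique must share a bag in every tree decomposition; so some bag has ≥ 3 vertices and tw(G) ≥ 2. The upper and lower bounds meet at 2, so that is the treewidth.

2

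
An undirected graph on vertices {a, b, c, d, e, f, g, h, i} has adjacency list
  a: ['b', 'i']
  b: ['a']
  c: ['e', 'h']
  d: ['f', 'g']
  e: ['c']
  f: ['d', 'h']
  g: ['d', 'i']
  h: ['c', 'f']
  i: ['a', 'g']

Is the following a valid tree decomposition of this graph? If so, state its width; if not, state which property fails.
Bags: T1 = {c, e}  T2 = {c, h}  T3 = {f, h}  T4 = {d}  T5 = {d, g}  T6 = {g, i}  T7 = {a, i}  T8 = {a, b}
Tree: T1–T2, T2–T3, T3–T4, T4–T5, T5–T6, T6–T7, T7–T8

A tree decomposition must satisfy three properties: every vertex lies in some bag; for every edge, both endpoints lie together in some bag; and for every vertex, the bags containing it form a connected subtree. Here edge (f,d) lies in no bag, so the decomposition is invalid.

No — edge (f,d) lies in no bag.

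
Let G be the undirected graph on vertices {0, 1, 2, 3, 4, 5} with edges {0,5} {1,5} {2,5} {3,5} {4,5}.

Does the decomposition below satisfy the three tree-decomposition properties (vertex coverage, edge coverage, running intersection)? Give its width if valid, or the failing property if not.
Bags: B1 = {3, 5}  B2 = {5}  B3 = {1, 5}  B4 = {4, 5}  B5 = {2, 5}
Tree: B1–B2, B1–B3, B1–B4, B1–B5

A tree decomposition must satisfy three properties: every vertex lies in some bag; for every edge, both endpoints lie together in some bag; and for every vertex, the bags containing it form a connected subtree. Here vertex 0 appears in no bag, so the decomposition is invalid.

No — vertex 0 appears in no bag.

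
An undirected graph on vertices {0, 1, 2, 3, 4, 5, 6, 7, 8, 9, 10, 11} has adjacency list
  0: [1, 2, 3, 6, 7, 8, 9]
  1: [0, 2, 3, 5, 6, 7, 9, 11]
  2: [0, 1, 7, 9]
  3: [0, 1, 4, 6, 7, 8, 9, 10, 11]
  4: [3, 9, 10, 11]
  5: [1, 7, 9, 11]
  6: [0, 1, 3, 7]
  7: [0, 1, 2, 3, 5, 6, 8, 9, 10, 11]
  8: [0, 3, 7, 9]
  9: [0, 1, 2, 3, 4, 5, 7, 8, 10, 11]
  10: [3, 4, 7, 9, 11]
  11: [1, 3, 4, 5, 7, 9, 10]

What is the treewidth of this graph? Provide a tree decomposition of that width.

Treewidth 4.
Bags: B1 = {1, 3, 7, 9, 11}  B2 = {3, 7, 9, 10, 11}  B3 = {3, 4, 9, 10, 11}  B4 = {0, 1, 3, 7, 9}  B5 = {1, 5, 7, 9, 11}  B6 = {0, 1, 3, 6, 7}  B7 = {0, 3, 7, 8, 9}  B8 = {0, 1, 2, 7, 9}
Tree: B1–B2, B2–B3, B1–B4, B1–B5, B4–B6, B4–B7, B4–B8

Each bag holds 5 vertices, so the decomposition has width 4, which upper-bounds the treewidth. Conversely, {3, 4, 9, 10, 11} is a clique of size 5, and the vertices of any clique must share a bag in every tree decomposition; so some bag has ≥ 5 vertices and tw(G) ≥ 4. Combining the bounds, tw(G) = 4.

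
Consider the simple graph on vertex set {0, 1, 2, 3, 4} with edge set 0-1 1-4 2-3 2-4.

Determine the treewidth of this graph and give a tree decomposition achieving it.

Treewidth 1.
One optimal decomposition is:
Bags: B1 = {2, 3}  B2 = {2, 4}  B3 = {1, 4}  B4 = {0, 1}
Tree: B1–B2, B2–B3, B3–B4

The largest bag has 2 vertices, giving width 1; this decomposition certifies tw(G) ≤ 1. G has an edge, so its treewidth is at least 1. The upper and lower bounds meet at 1, so that is the treewidth.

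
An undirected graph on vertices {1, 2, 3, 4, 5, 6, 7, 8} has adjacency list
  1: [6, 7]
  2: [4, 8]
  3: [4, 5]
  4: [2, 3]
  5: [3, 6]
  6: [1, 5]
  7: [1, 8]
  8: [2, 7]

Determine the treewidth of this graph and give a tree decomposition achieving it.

Treewidth 2.
Bags: B1 = {1, 7, 8}  B2 = {1, 2, 8}  B3 = {1, 2, 4}  B4 = {1, 3, 4}  B5 = {1, 3, 5}  B6 = {1, 5, 6}
Tree: B1–B2, B2–B3, B3–B4, B4–B5, B5–B6

Each bag holds 3 vertices, so the decomposition has width 2, which upper-bounds the treewidth. For the lower bound, G contains the cycle 1–7–8–2–4–3–5–6–1, so G is not a forest; only forests have treewidth ≤ 1, hence tw(G) ≥ 2. Therefore the treewidth is 2.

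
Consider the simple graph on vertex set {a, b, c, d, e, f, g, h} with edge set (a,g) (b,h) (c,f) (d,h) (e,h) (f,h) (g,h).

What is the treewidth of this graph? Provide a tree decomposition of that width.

Each bag holds 2 vertices, so the decomposition has width 1, which upper-bounds the treewidth. Since G has at least one edge (e.g. h–e), it is not an edgeless graph, so tw(G) ≥ 1. Combining the bounds, tw(G) = 1.

Treewidth 1.
One such decomposition:
Bags: B1 = {e, h}  B2 = {g, h}  B3 = {f, h}  B4 = {a, g}  B5 = {d, h}  B6 = {b, h}  B7 = {c, f}
Tree: B1–B2, B1–B3, B2–B4, B2–B5, B1–B6, B3–B7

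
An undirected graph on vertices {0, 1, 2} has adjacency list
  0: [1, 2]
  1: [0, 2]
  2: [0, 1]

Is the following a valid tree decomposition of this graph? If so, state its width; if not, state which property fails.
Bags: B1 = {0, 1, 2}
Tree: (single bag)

Vertex coverage: the bags together contain {0, 1, 2}, the full vertex set. Edge coverage: each edge of G has both endpoints in at least one bag. Running intersection: for every vertex, the bags containing it form a connected subtree. All three properties hold, so this is a valid tree decomposition of width max|bag| − 1 = 2, and hence tw(G) ≤ 2.

Yes; width 2.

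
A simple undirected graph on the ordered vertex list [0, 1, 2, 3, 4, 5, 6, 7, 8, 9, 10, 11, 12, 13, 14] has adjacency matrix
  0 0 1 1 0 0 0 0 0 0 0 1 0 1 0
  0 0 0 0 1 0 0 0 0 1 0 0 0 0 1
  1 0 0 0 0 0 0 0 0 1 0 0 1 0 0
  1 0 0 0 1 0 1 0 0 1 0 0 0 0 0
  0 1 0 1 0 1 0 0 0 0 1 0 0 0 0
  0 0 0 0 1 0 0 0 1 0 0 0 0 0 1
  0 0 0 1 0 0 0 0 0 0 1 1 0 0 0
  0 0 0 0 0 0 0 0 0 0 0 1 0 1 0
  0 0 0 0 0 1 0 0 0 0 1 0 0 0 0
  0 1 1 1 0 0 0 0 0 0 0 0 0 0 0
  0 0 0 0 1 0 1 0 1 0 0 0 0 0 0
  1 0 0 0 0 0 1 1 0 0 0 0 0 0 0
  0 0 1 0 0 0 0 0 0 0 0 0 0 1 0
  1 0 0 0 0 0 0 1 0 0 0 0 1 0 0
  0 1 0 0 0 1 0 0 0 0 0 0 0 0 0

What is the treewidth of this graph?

A width-3 tree decomposition is:
Bags: B1 = {1, 5, 8, 14}  B2 = {1, 4, 5, 8}  B3 = {1, 4, 8, 10}  B4 = {1, 4, 9, 10}  B5 = {3, 4, 9, 10}  B6 = {3, 6, 9, 10}  B7 = {2, 3, 6, 9}  B8 = {0, 2, 3, 6}  B9 = {0, 2, 6, 11}  B10 = {0, 2, 11, 12}  B11 = {0, 11, 12, 13}  B12 = {7, 11, 12, 13}
Tree: B1–B2, B2–B3, B3–B4, B4–B5, B5–B6, B6–B7, B7–B8, B8–B9, B9–B10, B10–B11, B11–B12
Every bag has size at most 4, so the width is 4 − 1 = 3 and tw(G) ≤ 3. For the lower bound: the 4 vertex sets {5,8,14}, {1}, {4}, {3,6,9,10} are disjoint, each induces a connected subgraph, and every pair is joined by at least one edge of G. Contracting each set to a single vertex therefore yields K_{4} as a minor, and since treewidth is minor-monotone, tw(G) ≥ tw(K_{4}) = 3. Therefore the treewidth is 3.

3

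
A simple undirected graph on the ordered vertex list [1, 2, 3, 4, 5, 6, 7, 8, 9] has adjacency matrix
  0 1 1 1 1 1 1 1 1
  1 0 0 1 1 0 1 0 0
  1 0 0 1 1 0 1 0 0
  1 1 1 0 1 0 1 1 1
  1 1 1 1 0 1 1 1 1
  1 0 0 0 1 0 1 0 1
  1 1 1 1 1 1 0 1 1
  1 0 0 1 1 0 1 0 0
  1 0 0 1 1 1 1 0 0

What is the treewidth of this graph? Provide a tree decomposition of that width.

Each bag holds 5 vertices, so the decomposition has width 4, which upper-bounds the treewidth. On the other hand G contains the 5-clique {1, 4, 5, 7, 8}. A clique must lie in a single bag of any decomposition, so no decomposition can have width below 4. Therefore the treewidth is 4.

Treewidth 4.
Bags: B1 = {1, 4, 5, 7, 9}  B2 = {1, 5, 6, 7, 9}  B3 = {1, 3, 4, 5, 7}  B4 = {1, 4, 5, 7, 8}  B5 = {1, 2, 4, 5, 7}
Tree: B1–B2, B1–B3, B3–B4, B1–B5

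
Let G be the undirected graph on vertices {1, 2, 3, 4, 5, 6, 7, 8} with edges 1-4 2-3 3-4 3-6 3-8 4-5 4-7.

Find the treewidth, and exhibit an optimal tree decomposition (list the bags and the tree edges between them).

Each bag holds 2 vertices, so the decomposition has width 1, which upper-bounds the treewidth. Since G has at least one edge (e.g. 4–3), it is not an edgeless graph, so tw(G) ≥ 1. Hence tw(G) = 1 exactly.

Treewidth 1.
Bags: B1 = {3, 4}  B2 = {4, 5}  B3 = {3, 8}  B4 = {2, 3}  B5 = {4, 7}  B6 = {3, 6}  B7 = {1, 4}
Tree: B1–B2, B1–B3, B3–B4, B1–B5, B1–B6, B2–B7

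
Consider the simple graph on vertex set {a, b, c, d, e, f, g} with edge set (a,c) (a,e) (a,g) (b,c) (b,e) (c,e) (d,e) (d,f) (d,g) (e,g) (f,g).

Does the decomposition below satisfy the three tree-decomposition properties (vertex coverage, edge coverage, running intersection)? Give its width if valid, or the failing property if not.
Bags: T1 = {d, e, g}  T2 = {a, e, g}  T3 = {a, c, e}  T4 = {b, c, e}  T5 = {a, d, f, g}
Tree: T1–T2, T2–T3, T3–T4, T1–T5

A tree decomposition must satisfy three properties: every vertex lies in some bag; for every edge, both endpoints lie together in some bag; and for every vertex, the bags containing it form a connected subtree. Here bags containing vertex a are not connected in the tree, so the decomposition is invalid.

No — bags containing vertex a are not connected in the tree.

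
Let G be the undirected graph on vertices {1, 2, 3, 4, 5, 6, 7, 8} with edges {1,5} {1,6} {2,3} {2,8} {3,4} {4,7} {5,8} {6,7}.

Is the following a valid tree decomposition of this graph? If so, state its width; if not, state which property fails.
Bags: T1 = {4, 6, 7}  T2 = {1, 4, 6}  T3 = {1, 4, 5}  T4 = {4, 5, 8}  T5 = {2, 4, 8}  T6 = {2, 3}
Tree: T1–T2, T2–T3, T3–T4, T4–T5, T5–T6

No — edge (4,3) lies in no bag.

A tree decomposition must satisfy three properties: every vertex lies in some bag; for every edge, both endpoints lie together in some bag; and for every vertex, the bags containing it form a connected subtree. Here edge (4,3) lies in no bag, so the decomposition is invalid.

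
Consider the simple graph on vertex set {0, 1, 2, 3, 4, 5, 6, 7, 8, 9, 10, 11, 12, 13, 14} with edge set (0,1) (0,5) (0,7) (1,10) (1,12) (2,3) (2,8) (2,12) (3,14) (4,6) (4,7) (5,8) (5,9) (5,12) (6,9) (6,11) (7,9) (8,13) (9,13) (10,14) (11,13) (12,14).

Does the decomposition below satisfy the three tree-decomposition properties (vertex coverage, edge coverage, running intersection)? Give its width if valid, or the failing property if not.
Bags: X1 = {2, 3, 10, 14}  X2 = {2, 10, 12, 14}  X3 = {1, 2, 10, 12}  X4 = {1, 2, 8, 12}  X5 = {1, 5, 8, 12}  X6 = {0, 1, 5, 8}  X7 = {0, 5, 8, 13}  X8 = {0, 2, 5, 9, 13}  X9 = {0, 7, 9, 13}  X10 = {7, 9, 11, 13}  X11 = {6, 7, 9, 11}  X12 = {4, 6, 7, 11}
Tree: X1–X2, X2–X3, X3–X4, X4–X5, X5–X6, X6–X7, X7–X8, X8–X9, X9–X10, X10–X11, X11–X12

A tree decomposition must satisfy three properties: every vertex lies in some bag; for every edge, both endpoints lie together in some bag; and for every vertex, the bags containing it form a connected subtree. Here bags containing vertex 2 are not connected in the tree, so the decomposition is invalid.

No — bags containing vertex 2 are not connected in the tree.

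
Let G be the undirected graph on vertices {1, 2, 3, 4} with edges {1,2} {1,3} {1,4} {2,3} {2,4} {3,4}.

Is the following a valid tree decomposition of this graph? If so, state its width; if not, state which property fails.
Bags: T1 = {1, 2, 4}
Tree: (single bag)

No — vertex 3 appears in no bag.

A tree decomposition must satisfy three properties: every vertex lies in some bag; for every edge, both endpoints lie together in some bag; and for every vertex, the bags containing it form a connected subtree. Here vertex 3 appears in no bag, so the decomposition is invalid.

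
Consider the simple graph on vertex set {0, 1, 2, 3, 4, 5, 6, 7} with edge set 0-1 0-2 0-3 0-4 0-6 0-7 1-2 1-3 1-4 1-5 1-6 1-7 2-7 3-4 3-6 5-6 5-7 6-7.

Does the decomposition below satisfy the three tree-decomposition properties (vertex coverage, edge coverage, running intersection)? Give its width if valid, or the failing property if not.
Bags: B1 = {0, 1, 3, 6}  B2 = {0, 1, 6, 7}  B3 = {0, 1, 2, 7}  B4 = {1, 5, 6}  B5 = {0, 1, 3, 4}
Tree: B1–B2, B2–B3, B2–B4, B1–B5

A tree decomposition must satisfy three properties: every vertex lies in some bag; for every edge, both endpoints lie together in some bag; and for every vertex, the bags containing it form a connected subtree. Here edge (7,5) lies in no bag, so the decomposition is invalid.

No — edge (7,5) lies in no bag.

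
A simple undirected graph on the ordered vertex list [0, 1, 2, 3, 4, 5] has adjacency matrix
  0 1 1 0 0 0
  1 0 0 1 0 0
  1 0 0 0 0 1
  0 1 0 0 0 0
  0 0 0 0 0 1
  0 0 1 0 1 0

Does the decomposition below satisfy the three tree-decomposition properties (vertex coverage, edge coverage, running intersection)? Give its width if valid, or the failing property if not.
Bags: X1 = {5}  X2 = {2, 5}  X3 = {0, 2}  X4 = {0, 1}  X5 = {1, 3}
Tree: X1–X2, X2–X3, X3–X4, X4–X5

No — vertex 4 appears in no bag.

A tree decomposition must satisfy three properties: every vertex lies in some bag; for every edge, both endpoints lie together in some bag; and for every vertex, the bags containing it form a connected subtree. Here vertex 4 appears in no bag, so the decomposition is invalid.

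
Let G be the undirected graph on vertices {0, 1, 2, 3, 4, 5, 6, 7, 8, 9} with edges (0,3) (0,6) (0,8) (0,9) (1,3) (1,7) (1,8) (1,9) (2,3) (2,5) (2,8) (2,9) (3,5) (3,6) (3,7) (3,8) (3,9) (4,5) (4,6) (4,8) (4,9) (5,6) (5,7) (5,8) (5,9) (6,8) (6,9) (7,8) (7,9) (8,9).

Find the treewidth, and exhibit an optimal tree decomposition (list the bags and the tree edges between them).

The largest bag has 5 vertices, giving width 4; this decomposition certifies tw(G) ≤ 4. For the lower bound, the 5 vertices {0, 3, 6, 8, 9} are pairwise adjacent, and any tree decomposition puts a clique entirely inside one bag — forcing width ≥ 4. Hence tw(G) = 4 exactly.

Treewidth 4.
One such decomposition:
Bags: B1 = {3, 5, 7, 8, 9}  B2 = {3, 5, 6, 8, 9}  B3 = {2, 3, 5, 8, 9}  B4 = {0, 3, 6, 8, 9}  B5 = {1, 3, 7, 8, 9}  B6 = {4, 5, 6, 8, 9}
Tree: B1–B2, B2–B3, B2–B4, B1–B5, B2–B6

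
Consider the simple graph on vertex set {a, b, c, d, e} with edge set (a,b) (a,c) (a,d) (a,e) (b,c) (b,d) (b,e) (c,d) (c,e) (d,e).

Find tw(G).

A width-4 tree decomposition is:
Bags: B1 = {a, b, c, d, e}
Tree: (single bag)
A single bag containing all 5 vertices is trivially a valid decomposition of width 4. On the other hand G contains the 5-clique {a, b, c, d, e}. A clique must lie in a single bag of any decomposition, so no decomposition can have width below 4. Combining the bounds, tw(G) = 4.

4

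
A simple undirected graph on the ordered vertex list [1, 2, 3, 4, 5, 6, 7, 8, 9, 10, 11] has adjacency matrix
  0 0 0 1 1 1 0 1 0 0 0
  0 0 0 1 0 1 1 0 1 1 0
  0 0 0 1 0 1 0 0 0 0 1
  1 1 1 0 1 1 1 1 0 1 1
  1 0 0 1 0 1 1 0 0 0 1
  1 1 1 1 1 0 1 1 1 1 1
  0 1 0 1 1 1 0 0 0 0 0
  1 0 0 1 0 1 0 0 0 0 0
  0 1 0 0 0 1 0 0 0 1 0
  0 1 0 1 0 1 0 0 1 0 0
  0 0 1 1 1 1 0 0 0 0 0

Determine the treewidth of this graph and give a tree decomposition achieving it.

Treewidth 3.
Bags: B1 = {2, 4, 6, 7}  B2 = {4, 5, 6, 7}  B3 = {2, 4, 6, 10}  B4 = {1, 4, 5, 6}  B5 = {2, 6, 9, 10}  B6 = {4, 5, 6, 11}  B7 = {1, 4, 6, 8}  B8 = {3, 4, 6, 11}
Tree: B1–B2, B1–B3, B2–B4, B3–B5, B2–B6, B4–B7, B6–B8

The largest bag has 4 vertices, giving width 3; this decomposition certifies tw(G) ≤ 3. Conversely, {2, 6, 9, 10} is a clique of size 4, and the vertices of any clique must share a bag in every tree decomposition; so some bag has ≥ 4 vertices and tw(G) ≥ 3. Therefore the treewidth is 3.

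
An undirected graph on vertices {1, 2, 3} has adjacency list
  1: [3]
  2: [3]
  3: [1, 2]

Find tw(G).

A width-1 tree decomposition is:
Bags: B1 = {1, 3}  B2 = {2, 3}
Tree: B1–B2
Each bag holds 2 vertices, so the decomposition has width 1, which upper-bounds the treewidth. Any graph with an edge has treewidth ≥ 1, and G has the edge 3–1. Hence tw(G) = 1 exactly.

1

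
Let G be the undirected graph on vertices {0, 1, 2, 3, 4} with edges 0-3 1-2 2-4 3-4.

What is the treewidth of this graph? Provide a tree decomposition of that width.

Each bag holds 2 vertices, so the decomposition has width 1, which upper-bounds the treewidth. G has an edge, so its treewidth is at least 1. Combining the bounds, tw(G) = 1.

Treewidth 1.
One optimal decomposition is:
Bags: B1 = {0, 3}  B2 = {3, 4}  B3 = {2, 4}  B4 = {1, 2}
Tree: B1–B2, B2–B3, B3–B4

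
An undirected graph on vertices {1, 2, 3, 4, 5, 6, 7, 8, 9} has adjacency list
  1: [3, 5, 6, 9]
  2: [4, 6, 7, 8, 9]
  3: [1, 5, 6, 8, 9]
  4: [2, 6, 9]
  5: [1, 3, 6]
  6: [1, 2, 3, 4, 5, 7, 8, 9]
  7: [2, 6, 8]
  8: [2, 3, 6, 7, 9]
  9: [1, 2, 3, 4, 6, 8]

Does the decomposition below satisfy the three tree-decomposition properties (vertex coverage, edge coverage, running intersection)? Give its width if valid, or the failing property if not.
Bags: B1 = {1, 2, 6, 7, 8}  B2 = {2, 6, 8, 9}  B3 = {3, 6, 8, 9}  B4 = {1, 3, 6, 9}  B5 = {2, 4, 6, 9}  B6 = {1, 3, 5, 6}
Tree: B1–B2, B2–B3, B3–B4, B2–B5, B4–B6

A tree decomposition must satisfy three properties: every vertex lies in some bag; for every edge, both endpoints lie together in some bag; and for every vertex, the bags containing it form a connected subtree. Here bags containing vertex 1 are not connected in the tree, so the decomposition is invalid.

No — bags containing vertex 1 are not connected in the tree.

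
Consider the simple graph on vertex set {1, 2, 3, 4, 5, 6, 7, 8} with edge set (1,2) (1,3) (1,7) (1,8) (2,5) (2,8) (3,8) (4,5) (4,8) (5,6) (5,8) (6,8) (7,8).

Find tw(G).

2

A width-2 tree decomposition is:
Bags: B1 = {5, 6, 8}  B2 = {2, 5, 8}  B3 = {1, 2, 8}  B4 = {1, 7, 8}  B5 = {4, 5, 8}  B6 = {1, 3, 8}
Tree: B1–B2, B2–B3, B3–B4, B2–B5, B4–B6
Each bag holds 3 vertices, so the decomposition has width 2, which upper-bounds the treewidth. For the lower bound, the 3 vertices {1, 2, 8} are pairwise adjacent, and any tree decomposition puts a clique entirely inside one bag — forcing width ≥ 2. Combining the bounds, tw(G) = 2.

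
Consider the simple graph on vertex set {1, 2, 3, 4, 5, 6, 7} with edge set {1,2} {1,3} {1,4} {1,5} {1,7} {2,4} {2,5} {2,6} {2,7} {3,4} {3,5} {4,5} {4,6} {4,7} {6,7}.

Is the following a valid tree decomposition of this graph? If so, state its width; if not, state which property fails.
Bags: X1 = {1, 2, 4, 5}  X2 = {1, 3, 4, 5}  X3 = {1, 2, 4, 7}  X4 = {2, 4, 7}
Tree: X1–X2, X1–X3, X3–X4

No — vertex 6 appears in no bag.

A tree decomposition must satisfy three properties: every vertex lies in some bag; for every edge, both endpoints lie together in some bag; and for every vertex, the bags containing it form a connected subtree. Here vertex 6 appears in no bag, so the decomposition is invalid.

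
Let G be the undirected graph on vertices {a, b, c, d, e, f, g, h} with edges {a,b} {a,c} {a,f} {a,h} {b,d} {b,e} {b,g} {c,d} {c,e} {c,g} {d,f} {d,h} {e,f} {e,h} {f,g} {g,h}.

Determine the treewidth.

A width-4 tree decomposition is:
Bags: B1 = {b, c, d, f, h}  B2 = {a, b, c, f, h}  B3 = {b, c, f, g, h}  B4 = {b, c, e, f, h}
Tree: B1–B2, B2–B3, B3–B4
The largest bag has 5 vertices, giving width 4; this decomposition certifies tw(G) ≤ 4. For the lower bound: the 5 vertex sets {c,d}, {a,f}, {b,g}, {h}, {e} are disjoint, each induces a connected subgraph, and every pair is joined by at least one edge of G. Contracting each set to a single vertex therefore yields K_{5} as a minor, and since treewidth is minor-monotone, tw(G) ≥ tw(K_{5}) = 4. Combining the bounds, tw(G) = 4.

4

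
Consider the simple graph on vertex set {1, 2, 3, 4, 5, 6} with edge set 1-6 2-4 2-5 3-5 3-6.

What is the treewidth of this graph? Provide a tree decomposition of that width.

Treewidth 1.
One such decomposition:
Bags: B1 = {2, 4}  B2 = {2, 5}  B3 = {3, 5}  B4 = {3, 6}  B5 = {1, 6}
Tree: B1–B2, B2–B3, B3–B4, B4–B5

Every bag has size at most 2, so the width is 2 − 1 = 1 and tw(G) ≤ 1. Since G has at least one edge (e.g. 4–2), it is not an edgeless graph, so tw(G) ≥ 1. Combining the bounds, tw(G) = 1.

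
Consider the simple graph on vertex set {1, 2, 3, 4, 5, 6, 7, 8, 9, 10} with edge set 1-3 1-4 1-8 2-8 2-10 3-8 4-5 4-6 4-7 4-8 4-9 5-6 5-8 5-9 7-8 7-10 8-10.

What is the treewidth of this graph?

2

A width-2 tree decomposition is:
Bags: B1 = {4, 5, 8}  B2 = {4, 5, 9}  B3 = {4, 5, 6}  B4 = {4, 7, 8}  B5 = {1, 4, 8}  B6 = {7, 8, 10}  B7 = {2, 8, 10}  B8 = {1, 3, 8}
Tree: B1–B2, B1–B3, B1–B4, B1–B5, B4–B6, B6–B7, B5–B8
Every bag has size at most 3, so the width is 3 − 1 = 2 and tw(G) ≤ 2. On the other hand G contains the 3-clique {2, 8, 10}. A clique must lie in a single bag of any decomposition, so no decomposition can have width below 2. Hence tw(G) = 2 exactly.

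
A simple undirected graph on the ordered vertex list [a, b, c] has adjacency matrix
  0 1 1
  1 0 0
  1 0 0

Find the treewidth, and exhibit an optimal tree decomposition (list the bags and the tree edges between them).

The largest bag has 2 vertices, giving width 1; this decomposition certifies tw(G) ≤ 1. Since G has at least one edge (e.g. a–b), it is not an edgeless graph, so tw(G) ≥ 1. The upper and lower bounds meet at 1, so that is the treewidth.

Treewidth 1.
Bags: B1 = {a, b}  B2 = {a, c}
Tree: B1–B2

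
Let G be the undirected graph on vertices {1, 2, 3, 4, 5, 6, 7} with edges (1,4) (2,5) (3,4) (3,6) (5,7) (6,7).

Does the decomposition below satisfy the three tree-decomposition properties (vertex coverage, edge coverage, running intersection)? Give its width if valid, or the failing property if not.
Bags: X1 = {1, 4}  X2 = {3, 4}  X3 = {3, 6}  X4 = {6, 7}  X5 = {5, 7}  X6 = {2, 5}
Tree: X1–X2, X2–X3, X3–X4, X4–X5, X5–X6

Yes; width 1.

Checking the three conditions: (i) the bags cover all of {1, 2, 3, 4, 5, 6, 7}; (ii) for each edge, some bag contains both endpoints; (iii) the bags containing any fixed vertex form a subtree. All hold, so the decomposition is valid with width 2 − 1 = 1.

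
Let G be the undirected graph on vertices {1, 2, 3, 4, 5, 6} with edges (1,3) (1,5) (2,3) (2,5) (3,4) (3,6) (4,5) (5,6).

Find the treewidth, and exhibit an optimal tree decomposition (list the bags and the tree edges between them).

The largest bag has 3 vertices, giving width 2; this decomposition certifies tw(G) ≤ 2. The edges 5–1–3–6–5 form a cycle, so G is not a tree and its treewidth is at least 2. The upper and lower bounds meet at 2, so that is the treewidth.

Treewidth 2.
One such decomposition:
Bags: B1 = {1, 3, 5}  B2 = {3, 5, 6}  B3 = {2, 3, 5}  B4 = {3, 4, 5}
Tree: B1–B2, B2–B3, B3–B4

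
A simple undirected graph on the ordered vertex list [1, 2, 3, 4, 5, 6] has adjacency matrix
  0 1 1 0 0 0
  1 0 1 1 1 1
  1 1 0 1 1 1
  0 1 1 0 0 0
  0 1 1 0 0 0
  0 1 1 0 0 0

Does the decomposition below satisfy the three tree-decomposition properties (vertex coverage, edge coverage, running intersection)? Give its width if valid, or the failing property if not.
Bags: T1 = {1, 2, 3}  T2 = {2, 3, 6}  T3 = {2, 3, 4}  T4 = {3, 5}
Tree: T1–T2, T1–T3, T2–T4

No — edge (2,5) lies in no bag.

A tree decomposition must satisfy three properties: every vertex lies in some bag; for every edge, both endpoints lie together in some bag; and for every vertex, the bags containing it form a connected subtree. Here edge (2,5) lies in no bag, so the decomposition is invalid.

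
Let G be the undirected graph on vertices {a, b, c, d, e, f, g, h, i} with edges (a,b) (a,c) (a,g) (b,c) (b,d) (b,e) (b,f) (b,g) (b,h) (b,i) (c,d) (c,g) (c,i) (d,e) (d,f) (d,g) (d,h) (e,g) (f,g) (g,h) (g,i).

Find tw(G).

3

A width-3 tree decomposition is:
Bags: B1 = {b, c, d, g}  B2 = {a, b, c, g}  B3 = {b, d, g, h}  B4 = {b, c, g, i}  B5 = {b, d, e, g}  B6 = {b, d, f, g}
Tree: B1–B2, B1–B3, B1–B4, B1–B5, B5–B6
The largest bag has 4 vertices, giving width 3; this decomposition certifies tw(G) ≤ 3. On the other hand G contains the 4-clique {b, d, e, g}. A clique must lie in a single bag of any decomposition, so no decomposition can have width below 3. The upper and lower bounds meet at 3, so that is the treewidth.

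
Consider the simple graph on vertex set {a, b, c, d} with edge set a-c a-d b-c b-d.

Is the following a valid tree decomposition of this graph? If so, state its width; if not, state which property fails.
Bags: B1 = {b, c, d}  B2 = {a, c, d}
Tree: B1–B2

Vertex coverage: the bags together contain {a, b, c, d}, the full vertex set. Edge coverage: each edge of G has both endpoints in at least one bag. Running intersection: for every vertex, the bags containing it form a connected subtree. All three properties hold, so this is a valid tree decomposition of width max|bag| − 1 = 2, and hence tw(G) ≤ 2.

Yes; width 2.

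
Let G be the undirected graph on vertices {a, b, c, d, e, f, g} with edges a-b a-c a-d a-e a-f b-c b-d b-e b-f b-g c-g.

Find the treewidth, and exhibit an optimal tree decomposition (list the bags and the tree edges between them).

Treewidth 2.
One optimal decomposition is:
Bags: B1 = {a, b, e}  B2 = {a, b, f}  B3 = {a, b, c}  B4 = {a, b, d}  B5 = {b, c, g}
Tree: B1–B2, B1–B3, B1–B4, B3–B5

Every bag has size at most 3, so the width is 3 − 1 = 2 and tw(G) ≤ 2. Conversely, {b, c, g} is a clique of size 3, and the vertices of any clique must share a bag in every tree decomposition; so some bag has ≥ 3 vertices and tw(G) ≥ 2. Combining the bounds, tw(G) = 2.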